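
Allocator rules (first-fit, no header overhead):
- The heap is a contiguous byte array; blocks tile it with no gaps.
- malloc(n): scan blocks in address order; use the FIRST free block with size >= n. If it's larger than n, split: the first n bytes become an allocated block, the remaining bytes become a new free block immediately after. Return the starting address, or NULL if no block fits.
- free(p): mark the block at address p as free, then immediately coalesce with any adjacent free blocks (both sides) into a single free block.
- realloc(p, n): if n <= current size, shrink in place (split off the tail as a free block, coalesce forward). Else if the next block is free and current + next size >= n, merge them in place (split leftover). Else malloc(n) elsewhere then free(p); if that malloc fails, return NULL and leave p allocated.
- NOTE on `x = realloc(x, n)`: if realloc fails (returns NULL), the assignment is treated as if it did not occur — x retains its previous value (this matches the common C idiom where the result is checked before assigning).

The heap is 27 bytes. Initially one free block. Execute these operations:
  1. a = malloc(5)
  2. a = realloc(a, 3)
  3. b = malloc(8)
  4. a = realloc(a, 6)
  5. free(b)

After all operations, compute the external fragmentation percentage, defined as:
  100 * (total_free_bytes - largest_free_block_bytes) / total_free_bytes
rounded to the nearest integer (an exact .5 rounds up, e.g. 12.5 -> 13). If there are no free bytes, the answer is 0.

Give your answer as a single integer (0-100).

Op 1: a = malloc(5) -> a = 0; heap: [0-4 ALLOC][5-26 FREE]
Op 2: a = realloc(a, 3) -> a = 0; heap: [0-2 ALLOC][3-26 FREE]
Op 3: b = malloc(8) -> b = 3; heap: [0-2 ALLOC][3-10 ALLOC][11-26 FREE]
Op 4: a = realloc(a, 6) -> a = 11; heap: [0-2 FREE][3-10 ALLOC][11-16 ALLOC][17-26 FREE]
Op 5: free(b) -> (freed b); heap: [0-10 FREE][11-16 ALLOC][17-26 FREE]
Free blocks: [11 10] total_free=21 largest=11 -> 100*(21-11)/21 = 1000/21 ≈ 47.619 -> rounds to 48

Answer: 48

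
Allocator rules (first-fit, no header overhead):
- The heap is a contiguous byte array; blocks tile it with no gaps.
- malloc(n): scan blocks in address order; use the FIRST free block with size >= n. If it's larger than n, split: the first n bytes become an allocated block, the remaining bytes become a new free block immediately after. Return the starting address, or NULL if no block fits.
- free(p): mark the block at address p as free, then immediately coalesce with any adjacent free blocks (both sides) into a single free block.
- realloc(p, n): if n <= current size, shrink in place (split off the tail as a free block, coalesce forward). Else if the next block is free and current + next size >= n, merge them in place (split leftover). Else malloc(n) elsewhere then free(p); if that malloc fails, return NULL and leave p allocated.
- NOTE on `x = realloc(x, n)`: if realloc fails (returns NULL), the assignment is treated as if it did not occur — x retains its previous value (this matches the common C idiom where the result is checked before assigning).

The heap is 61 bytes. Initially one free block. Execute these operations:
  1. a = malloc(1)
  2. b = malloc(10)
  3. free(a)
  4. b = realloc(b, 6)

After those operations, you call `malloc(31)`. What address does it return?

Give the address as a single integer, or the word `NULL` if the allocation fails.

Answer: 7

Derivation:
Op 1: a = malloc(1) -> a = 0; heap: [0-0 ALLOC][1-60 FREE]
Op 2: b = malloc(10) -> b = 1; heap: [0-0 ALLOC][1-10 ALLOC][11-60 FREE]
Op 3: free(a) -> (freed a); heap: [0-0 FREE][1-10 ALLOC][11-60 FREE]
Op 4: b = realloc(b, 6) -> b = 1; heap: [0-0 FREE][1-6 ALLOC][7-60 FREE]
malloc(31): first-fit scan over [0-0 FREE][1-6 ALLOC][7-60 FREE] -> 7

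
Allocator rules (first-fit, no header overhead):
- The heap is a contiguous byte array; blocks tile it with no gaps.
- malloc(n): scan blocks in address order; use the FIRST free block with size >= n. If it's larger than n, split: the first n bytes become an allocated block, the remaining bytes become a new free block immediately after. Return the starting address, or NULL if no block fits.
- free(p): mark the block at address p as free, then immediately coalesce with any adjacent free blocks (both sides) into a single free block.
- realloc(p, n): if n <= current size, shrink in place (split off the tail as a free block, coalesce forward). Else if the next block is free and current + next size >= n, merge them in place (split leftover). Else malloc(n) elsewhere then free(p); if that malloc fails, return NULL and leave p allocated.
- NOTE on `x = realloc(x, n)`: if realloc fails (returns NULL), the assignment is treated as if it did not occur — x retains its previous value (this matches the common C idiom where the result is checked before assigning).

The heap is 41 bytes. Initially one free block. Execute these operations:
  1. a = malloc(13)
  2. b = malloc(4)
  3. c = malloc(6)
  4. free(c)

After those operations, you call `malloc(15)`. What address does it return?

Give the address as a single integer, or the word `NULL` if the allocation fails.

Op 1: a = malloc(13) -> a = 0; heap: [0-12 ALLOC][13-40 FREE]
Op 2: b = malloc(4) -> b = 13; heap: [0-12 ALLOC][13-16 ALLOC][17-40 FREE]
Op 3: c = malloc(6) -> c = 17; heap: [0-12 ALLOC][13-16 ALLOC][17-22 ALLOC][23-40 FREE]
Op 4: free(c) -> (freed c); heap: [0-12 ALLOC][13-16 ALLOC][17-40 FREE]
malloc(15): first-fit scan over [0-12 ALLOC][13-16 ALLOC][17-40 FREE] -> 17

Answer: 17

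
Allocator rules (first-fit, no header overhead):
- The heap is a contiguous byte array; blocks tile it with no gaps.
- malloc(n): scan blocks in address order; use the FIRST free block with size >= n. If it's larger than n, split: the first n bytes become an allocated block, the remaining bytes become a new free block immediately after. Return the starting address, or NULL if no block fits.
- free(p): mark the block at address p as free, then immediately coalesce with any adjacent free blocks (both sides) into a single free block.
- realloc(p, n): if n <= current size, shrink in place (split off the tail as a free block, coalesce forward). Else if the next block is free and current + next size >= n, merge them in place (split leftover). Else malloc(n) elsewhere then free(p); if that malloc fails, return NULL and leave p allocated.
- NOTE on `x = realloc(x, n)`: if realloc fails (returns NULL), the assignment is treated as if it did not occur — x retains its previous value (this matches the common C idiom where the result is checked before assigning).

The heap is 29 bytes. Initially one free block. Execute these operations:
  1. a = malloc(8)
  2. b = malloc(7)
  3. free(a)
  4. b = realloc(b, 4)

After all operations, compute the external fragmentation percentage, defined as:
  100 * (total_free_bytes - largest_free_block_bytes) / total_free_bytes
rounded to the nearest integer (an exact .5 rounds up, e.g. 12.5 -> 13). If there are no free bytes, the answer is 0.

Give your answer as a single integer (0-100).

Answer: 32

Derivation:
Op 1: a = malloc(8) -> a = 0; heap: [0-7 ALLOC][8-28 FREE]
Op 2: b = malloc(7) -> b = 8; heap: [0-7 ALLOC][8-14 ALLOC][15-28 FREE]
Op 3: free(a) -> (freed a); heap: [0-7 FREE][8-14 ALLOC][15-28 FREE]
Op 4: b = realloc(b, 4) -> b = 8; heap: [0-7 FREE][8-11 ALLOC][12-28 FREE]
Free blocks: [8 17] total_free=25 largest=17 -> 100*(25-17)/25 = 800/25 = 32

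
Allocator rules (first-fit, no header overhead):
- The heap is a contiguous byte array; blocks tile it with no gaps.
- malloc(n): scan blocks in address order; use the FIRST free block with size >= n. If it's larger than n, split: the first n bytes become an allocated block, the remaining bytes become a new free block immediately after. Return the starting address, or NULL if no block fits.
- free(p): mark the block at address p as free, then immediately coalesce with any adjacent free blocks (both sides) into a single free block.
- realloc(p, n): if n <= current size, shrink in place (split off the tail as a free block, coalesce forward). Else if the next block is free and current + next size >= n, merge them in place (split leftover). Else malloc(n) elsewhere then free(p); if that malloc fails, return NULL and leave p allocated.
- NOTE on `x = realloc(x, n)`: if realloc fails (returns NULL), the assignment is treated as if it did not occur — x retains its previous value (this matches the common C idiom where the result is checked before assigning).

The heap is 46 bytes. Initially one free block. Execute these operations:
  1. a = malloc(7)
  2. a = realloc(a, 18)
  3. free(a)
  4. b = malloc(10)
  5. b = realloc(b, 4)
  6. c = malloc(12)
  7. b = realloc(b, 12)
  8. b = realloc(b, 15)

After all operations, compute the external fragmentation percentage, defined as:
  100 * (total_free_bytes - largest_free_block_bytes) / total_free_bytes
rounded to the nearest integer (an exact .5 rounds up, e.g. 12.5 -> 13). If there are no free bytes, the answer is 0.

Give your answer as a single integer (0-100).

Answer: 21

Derivation:
Op 1: a = malloc(7) -> a = 0; heap: [0-6 ALLOC][7-45 FREE]
Op 2: a = realloc(a, 18) -> a = 0; heap: [0-17 ALLOC][18-45 FREE]
Op 3: free(a) -> (freed a); heap: [0-45 FREE]
Op 4: b = malloc(10) -> b = 0; heap: [0-9 ALLOC][10-45 FREE]
Op 5: b = realloc(b, 4) -> b = 0; heap: [0-3 ALLOC][4-45 FREE]
Op 6: c = malloc(12) -> c = 4; heap: [0-3 ALLOC][4-15 ALLOC][16-45 FREE]
Op 7: b = realloc(b, 12) -> b = 16; heap: [0-3 FREE][4-15 ALLOC][16-27 ALLOC][28-45 FREE]
Op 8: b = realloc(b, 15) -> b = 16; heap: [0-3 FREE][4-15 ALLOC][16-30 ALLOC][31-45 FREE]
Free blocks: [4 15] total_free=19 largest=15 -> 100*(19-15)/19 = 400/19 ≈ 21.053 -> rounds to 21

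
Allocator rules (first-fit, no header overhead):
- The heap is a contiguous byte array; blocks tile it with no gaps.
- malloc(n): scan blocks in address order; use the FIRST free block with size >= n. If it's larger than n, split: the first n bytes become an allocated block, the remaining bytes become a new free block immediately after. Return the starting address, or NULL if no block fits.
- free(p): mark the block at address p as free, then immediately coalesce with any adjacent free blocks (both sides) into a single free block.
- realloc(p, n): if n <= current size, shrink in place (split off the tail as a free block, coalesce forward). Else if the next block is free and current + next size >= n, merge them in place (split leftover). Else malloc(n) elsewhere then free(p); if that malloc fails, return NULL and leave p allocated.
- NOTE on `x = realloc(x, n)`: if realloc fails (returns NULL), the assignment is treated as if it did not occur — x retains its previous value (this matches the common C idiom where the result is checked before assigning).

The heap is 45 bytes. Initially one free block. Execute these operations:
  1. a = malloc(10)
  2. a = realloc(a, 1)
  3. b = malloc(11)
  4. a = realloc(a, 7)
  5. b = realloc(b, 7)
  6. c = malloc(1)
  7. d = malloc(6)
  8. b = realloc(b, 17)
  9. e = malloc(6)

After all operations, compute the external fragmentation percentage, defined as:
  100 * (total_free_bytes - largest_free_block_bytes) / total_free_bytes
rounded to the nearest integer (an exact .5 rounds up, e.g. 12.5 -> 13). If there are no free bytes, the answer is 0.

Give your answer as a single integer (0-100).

Op 1: a = malloc(10) -> a = 0; heap: [0-9 ALLOC][10-44 FREE]
Op 2: a = realloc(a, 1) -> a = 0; heap: [0-0 ALLOC][1-44 FREE]
Op 3: b = malloc(11) -> b = 1; heap: [0-0 ALLOC][1-11 ALLOC][12-44 FREE]
Op 4: a = realloc(a, 7) -> a = 12; heap: [0-0 FREE][1-11 ALLOC][12-18 ALLOC][19-44 FREE]
Op 5: b = realloc(b, 7) -> b = 1; heap: [0-0 FREE][1-7 ALLOC][8-11 FREE][12-18 ALLOC][19-44 FREE]
Op 6: c = malloc(1) -> c = 0; heap: [0-0 ALLOC][1-7 ALLOC][8-11 FREE][12-18 ALLOC][19-44 FREE]
Op 7: d = malloc(6) -> d = 19; heap: [0-0 ALLOC][1-7 ALLOC][8-11 FREE][12-18 ALLOC][19-24 ALLOC][25-44 FREE]
Op 8: b = realloc(b, 17) -> b = 25; heap: [0-0 ALLOC][1-11 FREE][12-18 ALLOC][19-24 ALLOC][25-41 ALLOC][42-44 FREE]
Op 9: e = malloc(6) -> e = 1; heap: [0-0 ALLOC][1-6 ALLOC][7-11 FREE][12-18 ALLOC][19-24 ALLOC][25-41 ALLOC][42-44 FREE]
Free blocks: [5 3] total_free=8 largest=5 -> 100*(8-5)/8 = 300/8 = 37.5 -> rounds to 38

Answer: 38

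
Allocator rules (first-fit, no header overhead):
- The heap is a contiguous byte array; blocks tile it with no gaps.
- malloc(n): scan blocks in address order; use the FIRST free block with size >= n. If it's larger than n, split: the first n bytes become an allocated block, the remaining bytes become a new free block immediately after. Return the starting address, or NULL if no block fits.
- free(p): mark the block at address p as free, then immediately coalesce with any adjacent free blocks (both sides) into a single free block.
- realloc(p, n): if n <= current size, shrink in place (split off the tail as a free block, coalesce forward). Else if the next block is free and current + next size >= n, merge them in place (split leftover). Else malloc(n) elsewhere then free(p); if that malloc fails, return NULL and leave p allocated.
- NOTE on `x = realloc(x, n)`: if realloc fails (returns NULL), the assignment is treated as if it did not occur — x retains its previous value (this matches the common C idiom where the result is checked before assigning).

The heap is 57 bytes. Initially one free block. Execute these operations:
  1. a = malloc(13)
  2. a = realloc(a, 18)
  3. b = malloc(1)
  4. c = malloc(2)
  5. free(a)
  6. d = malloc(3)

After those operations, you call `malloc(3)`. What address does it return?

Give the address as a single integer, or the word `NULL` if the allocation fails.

Answer: 3

Derivation:
Op 1: a = malloc(13) -> a = 0; heap: [0-12 ALLOC][13-56 FREE]
Op 2: a = realloc(a, 18) -> a = 0; heap: [0-17 ALLOC][18-56 FREE]
Op 3: b = malloc(1) -> b = 18; heap: [0-17 ALLOC][18-18 ALLOC][19-56 FREE]
Op 4: c = malloc(2) -> c = 19; heap: [0-17 ALLOC][18-18 ALLOC][19-20 ALLOC][21-56 FREE]
Op 5: free(a) -> (freed a); heap: [0-17 FREE][18-18 ALLOC][19-20 ALLOC][21-56 FREE]
Op 6: d = malloc(3) -> d = 0; heap: [0-2 ALLOC][3-17 FREE][18-18 ALLOC][19-20 ALLOC][21-56 FREE]
malloc(3): first-fit scan over [0-2 ALLOC][3-17 FREE][18-18 ALLOC][19-20 ALLOC][21-56 FREE] -> 3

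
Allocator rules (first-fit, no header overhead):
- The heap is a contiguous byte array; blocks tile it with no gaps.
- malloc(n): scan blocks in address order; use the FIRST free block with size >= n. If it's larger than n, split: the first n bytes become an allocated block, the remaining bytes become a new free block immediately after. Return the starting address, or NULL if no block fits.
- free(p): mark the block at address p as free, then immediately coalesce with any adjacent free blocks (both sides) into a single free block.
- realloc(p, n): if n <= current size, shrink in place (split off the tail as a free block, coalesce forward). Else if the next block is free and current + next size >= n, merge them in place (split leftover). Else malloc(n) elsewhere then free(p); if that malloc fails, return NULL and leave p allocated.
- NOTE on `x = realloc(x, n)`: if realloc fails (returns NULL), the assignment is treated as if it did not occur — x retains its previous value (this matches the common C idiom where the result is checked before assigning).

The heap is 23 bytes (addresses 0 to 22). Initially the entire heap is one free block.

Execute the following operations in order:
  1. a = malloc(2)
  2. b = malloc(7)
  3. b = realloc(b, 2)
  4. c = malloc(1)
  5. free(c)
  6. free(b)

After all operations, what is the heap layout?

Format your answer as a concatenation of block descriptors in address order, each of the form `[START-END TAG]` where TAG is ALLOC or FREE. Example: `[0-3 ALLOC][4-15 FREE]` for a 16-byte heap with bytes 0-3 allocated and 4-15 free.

Op 1: a = malloc(2) -> a = 0; heap: [0-1 ALLOC][2-22 FREE]
Op 2: b = malloc(7) -> b = 2; heap: [0-1 ALLOC][2-8 ALLOC][9-22 FREE]
Op 3: b = realloc(b, 2) -> b = 2; heap: [0-1 ALLOC][2-3 ALLOC][4-22 FREE]
Op 4: c = malloc(1) -> c = 4; heap: [0-1 ALLOC][2-3 ALLOC][4-4 ALLOC][5-22 FREE]
Op 5: free(c) -> (freed c); heap: [0-1 ALLOC][2-3 ALLOC][4-22 FREE]
Op 6: free(b) -> (freed b); heap: [0-1 ALLOC][2-22 FREE]

Answer: [0-1 ALLOC][2-22 FREE]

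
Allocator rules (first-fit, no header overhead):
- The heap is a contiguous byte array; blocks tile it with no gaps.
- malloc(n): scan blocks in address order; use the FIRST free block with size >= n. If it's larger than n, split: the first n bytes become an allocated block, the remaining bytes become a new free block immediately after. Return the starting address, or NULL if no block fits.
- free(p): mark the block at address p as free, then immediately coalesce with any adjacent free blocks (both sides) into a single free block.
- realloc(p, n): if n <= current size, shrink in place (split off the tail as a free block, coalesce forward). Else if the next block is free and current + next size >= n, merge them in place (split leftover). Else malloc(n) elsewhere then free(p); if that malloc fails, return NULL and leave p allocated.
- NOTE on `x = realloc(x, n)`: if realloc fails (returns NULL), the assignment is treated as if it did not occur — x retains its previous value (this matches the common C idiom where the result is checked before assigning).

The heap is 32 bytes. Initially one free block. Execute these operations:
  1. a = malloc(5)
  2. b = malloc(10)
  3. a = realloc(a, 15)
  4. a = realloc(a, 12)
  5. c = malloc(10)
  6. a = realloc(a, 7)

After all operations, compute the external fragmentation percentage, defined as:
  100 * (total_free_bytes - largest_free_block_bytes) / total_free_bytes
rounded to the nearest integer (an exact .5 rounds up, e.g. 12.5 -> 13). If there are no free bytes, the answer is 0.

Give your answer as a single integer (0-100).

Op 1: a = malloc(5) -> a = 0; heap: [0-4 ALLOC][5-31 FREE]
Op 2: b = malloc(10) -> b = 5; heap: [0-4 ALLOC][5-14 ALLOC][15-31 FREE]
Op 3: a = realloc(a, 15) -> a = 15; heap: [0-4 FREE][5-14 ALLOC][15-29 ALLOC][30-31 FREE]
Op 4: a = realloc(a, 12) -> a = 15; heap: [0-4 FREE][5-14 ALLOC][15-26 ALLOC][27-31 FREE]
Op 5: c = malloc(10) -> c = NULL; heap: [0-4 FREE][5-14 ALLOC][15-26 ALLOC][27-31 FREE]
Op 6: a = realloc(a, 7) -> a = 15; heap: [0-4 FREE][5-14 ALLOC][15-21 ALLOC][22-31 FREE]
Free blocks: [5 10] total_free=15 largest=10 -> 100*(15-10)/15 = 500/15 ≈ 33.333 -> rounds to 33

Answer: 33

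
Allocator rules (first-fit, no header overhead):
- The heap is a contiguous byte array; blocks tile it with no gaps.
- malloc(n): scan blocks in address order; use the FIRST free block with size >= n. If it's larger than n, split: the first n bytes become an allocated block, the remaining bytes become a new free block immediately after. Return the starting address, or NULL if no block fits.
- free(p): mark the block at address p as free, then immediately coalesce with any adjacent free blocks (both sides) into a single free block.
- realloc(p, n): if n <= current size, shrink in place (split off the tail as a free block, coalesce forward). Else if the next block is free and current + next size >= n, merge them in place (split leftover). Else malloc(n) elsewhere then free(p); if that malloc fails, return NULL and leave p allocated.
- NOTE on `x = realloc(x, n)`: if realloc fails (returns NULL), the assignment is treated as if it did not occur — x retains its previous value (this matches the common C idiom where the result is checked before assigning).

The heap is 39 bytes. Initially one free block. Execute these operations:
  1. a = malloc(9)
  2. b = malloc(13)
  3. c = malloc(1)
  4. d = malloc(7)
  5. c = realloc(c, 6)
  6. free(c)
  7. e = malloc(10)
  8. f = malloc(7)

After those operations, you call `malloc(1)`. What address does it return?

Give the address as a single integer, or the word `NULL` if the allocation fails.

Op 1: a = malloc(9) -> a = 0; heap: [0-8 ALLOC][9-38 FREE]
Op 2: b = malloc(13) -> b = 9; heap: [0-8 ALLOC][9-21 ALLOC][22-38 FREE]
Op 3: c = malloc(1) -> c = 22; heap: [0-8 ALLOC][9-21 ALLOC][22-22 ALLOC][23-38 FREE]
Op 4: d = malloc(7) -> d = 23; heap: [0-8 ALLOC][9-21 ALLOC][22-22 ALLOC][23-29 ALLOC][30-38 FREE]
Op 5: c = realloc(c, 6) -> c = 30; heap: [0-8 ALLOC][9-21 ALLOC][22-22 FREE][23-29 ALLOC][30-35 ALLOC][36-38 FREE]
Op 6: free(c) -> (freed c); heap: [0-8 ALLOC][9-21 ALLOC][22-22 FREE][23-29 ALLOC][30-38 FREE]
Op 7: e = malloc(10) -> e = NULL; heap: [0-8 ALLOC][9-21 ALLOC][22-22 FREE][23-29 ALLOC][30-38 FREE]
Op 8: f = malloc(7) -> f = 30; heap: [0-8 ALLOC][9-21 ALLOC][22-22 FREE][23-29 ALLOC][30-36 ALLOC][37-38 FREE]
malloc(1): first-fit scan over [0-8 ALLOC][9-21 ALLOC][22-22 FREE][23-29 ALLOC][30-36 ALLOC][37-38 FREE] -> 22

Answer: 22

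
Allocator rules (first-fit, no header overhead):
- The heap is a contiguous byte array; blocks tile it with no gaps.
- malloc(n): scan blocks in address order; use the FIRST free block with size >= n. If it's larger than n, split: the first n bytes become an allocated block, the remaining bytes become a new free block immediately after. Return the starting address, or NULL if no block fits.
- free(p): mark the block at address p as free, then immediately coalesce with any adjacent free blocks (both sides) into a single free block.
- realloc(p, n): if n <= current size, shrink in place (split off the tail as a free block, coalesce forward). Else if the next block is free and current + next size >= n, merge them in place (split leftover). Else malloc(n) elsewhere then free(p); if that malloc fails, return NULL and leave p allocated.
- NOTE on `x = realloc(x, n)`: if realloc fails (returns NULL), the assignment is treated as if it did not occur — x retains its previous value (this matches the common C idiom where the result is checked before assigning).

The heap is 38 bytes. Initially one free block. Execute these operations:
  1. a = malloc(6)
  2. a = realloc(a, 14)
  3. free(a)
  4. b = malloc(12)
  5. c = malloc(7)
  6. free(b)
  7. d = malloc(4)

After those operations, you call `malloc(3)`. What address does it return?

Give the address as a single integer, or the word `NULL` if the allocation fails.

Answer: 4

Derivation:
Op 1: a = malloc(6) -> a = 0; heap: [0-5 ALLOC][6-37 FREE]
Op 2: a = realloc(a, 14) -> a = 0; heap: [0-13 ALLOC][14-37 FREE]
Op 3: free(a) -> (freed a); heap: [0-37 FREE]
Op 4: b = malloc(12) -> b = 0; heap: [0-11 ALLOC][12-37 FREE]
Op 5: c = malloc(7) -> c = 12; heap: [0-11 ALLOC][12-18 ALLOC][19-37 FREE]
Op 6: free(b) -> (freed b); heap: [0-11 FREE][12-18 ALLOC][19-37 FREE]
Op 7: d = malloc(4) -> d = 0; heap: [0-3 ALLOC][4-11 FREE][12-18 ALLOC][19-37 FREE]
malloc(3): first-fit scan over [0-3 ALLOC][4-11 FREE][12-18 ALLOC][19-37 FREE] -> 4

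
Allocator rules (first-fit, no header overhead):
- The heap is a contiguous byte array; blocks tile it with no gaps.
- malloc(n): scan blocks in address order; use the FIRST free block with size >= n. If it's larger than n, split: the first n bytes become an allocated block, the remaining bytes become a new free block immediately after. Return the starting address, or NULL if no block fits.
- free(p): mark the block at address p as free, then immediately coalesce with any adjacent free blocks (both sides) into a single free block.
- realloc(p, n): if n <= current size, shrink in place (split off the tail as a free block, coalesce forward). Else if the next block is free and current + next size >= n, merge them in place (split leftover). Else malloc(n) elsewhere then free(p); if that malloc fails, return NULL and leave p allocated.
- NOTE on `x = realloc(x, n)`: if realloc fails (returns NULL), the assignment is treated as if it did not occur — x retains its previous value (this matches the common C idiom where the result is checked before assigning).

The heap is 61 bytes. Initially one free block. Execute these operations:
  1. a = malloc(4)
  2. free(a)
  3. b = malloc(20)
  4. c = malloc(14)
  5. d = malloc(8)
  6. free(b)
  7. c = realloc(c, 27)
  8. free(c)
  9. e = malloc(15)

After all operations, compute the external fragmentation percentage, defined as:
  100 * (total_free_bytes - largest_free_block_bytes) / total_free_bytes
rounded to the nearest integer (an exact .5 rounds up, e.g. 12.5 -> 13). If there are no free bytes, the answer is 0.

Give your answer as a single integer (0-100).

Answer: 50

Derivation:
Op 1: a = malloc(4) -> a = 0; heap: [0-3 ALLOC][4-60 FREE]
Op 2: free(a) -> (freed a); heap: [0-60 FREE]
Op 3: b = malloc(20) -> b = 0; heap: [0-19 ALLOC][20-60 FREE]
Op 4: c = malloc(14) -> c = 20; heap: [0-19 ALLOC][20-33 ALLOC][34-60 FREE]
Op 5: d = malloc(8) -> d = 34; heap: [0-19 ALLOC][20-33 ALLOC][34-41 ALLOC][42-60 FREE]
Op 6: free(b) -> (freed b); heap: [0-19 FREE][20-33 ALLOC][34-41 ALLOC][42-60 FREE]
Op 7: c = realloc(c, 27) -> NULL (c unchanged); heap: [0-19 FREE][20-33 ALLOC][34-41 ALLOC][42-60 FREE]
Op 8: free(c) -> (freed c); heap: [0-33 FREE][34-41 ALLOC][42-60 FREE]
Op 9: e = malloc(15) -> e = 0; heap: [0-14 ALLOC][15-33 FREE][34-41 ALLOC][42-60 FREE]
Free blocks: [19 19] total_free=38 largest=19 -> 100*(38-19)/38 = 1900/38 = 50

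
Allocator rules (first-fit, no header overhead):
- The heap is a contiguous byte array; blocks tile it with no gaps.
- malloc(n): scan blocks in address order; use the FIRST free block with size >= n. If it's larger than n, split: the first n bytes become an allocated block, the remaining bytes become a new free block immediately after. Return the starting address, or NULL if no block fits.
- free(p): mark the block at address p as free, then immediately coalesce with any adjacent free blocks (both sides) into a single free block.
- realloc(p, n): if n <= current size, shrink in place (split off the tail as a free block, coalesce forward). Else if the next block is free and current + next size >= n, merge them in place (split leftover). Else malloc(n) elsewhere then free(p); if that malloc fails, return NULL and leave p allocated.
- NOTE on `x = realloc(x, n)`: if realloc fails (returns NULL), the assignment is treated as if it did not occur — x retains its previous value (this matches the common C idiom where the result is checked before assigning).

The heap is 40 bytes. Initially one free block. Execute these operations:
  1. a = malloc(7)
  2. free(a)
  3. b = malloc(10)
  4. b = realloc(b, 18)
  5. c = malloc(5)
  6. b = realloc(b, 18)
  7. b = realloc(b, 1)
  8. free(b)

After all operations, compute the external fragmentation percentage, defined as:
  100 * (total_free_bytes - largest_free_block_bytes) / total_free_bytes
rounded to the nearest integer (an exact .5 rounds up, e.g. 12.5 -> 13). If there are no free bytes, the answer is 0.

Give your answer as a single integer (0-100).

Op 1: a = malloc(7) -> a = 0; heap: [0-6 ALLOC][7-39 FREE]
Op 2: free(a) -> (freed a); heap: [0-39 FREE]
Op 3: b = malloc(10) -> b = 0; heap: [0-9 ALLOC][10-39 FREE]
Op 4: b = realloc(b, 18) -> b = 0; heap: [0-17 ALLOC][18-39 FREE]
Op 5: c = malloc(5) -> c = 18; heap: [0-17 ALLOC][18-22 ALLOC][23-39 FREE]
Op 6: b = realloc(b, 18) -> b = 0; heap: [0-17 ALLOC][18-22 ALLOC][23-39 FREE]
Op 7: b = realloc(b, 1) -> b = 0; heap: [0-0 ALLOC][1-17 FREE][18-22 ALLOC][23-39 FREE]
Op 8: free(b) -> (freed b); heap: [0-17 FREE][18-22 ALLOC][23-39 FREE]
Free blocks: [18 17] total_free=35 largest=18 -> 100*(35-18)/35 = 1700/35 ≈ 48.571 -> rounds to 49

Answer: 49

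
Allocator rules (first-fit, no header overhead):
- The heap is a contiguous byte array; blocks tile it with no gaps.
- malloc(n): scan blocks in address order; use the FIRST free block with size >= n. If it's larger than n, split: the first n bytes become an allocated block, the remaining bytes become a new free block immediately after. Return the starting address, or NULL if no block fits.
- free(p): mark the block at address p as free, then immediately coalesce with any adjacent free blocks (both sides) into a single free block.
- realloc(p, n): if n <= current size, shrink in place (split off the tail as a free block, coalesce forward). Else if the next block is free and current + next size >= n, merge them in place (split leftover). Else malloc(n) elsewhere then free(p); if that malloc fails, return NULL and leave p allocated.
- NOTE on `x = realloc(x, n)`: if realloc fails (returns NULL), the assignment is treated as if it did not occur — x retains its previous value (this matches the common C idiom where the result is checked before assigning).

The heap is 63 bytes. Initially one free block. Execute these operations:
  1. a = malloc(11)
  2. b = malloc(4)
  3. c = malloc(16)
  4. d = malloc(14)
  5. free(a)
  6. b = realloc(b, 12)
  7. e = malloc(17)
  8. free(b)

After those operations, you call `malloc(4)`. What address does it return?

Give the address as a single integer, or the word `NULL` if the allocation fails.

Answer: 0

Derivation:
Op 1: a = malloc(11) -> a = 0; heap: [0-10 ALLOC][11-62 FREE]
Op 2: b = malloc(4) -> b = 11; heap: [0-10 ALLOC][11-14 ALLOC][15-62 FREE]
Op 3: c = malloc(16) -> c = 15; heap: [0-10 ALLOC][11-14 ALLOC][15-30 ALLOC][31-62 FREE]
Op 4: d = malloc(14) -> d = 31; heap: [0-10 ALLOC][11-14 ALLOC][15-30 ALLOC][31-44 ALLOC][45-62 FREE]
Op 5: free(a) -> (freed a); heap: [0-10 FREE][11-14 ALLOC][15-30 ALLOC][31-44 ALLOC][45-62 FREE]
Op 6: b = realloc(b, 12) -> b = 45; heap: [0-14 FREE][15-30 ALLOC][31-44 ALLOC][45-56 ALLOC][57-62 FREE]
Op 7: e = malloc(17) -> e = NULL; heap: [0-14 FREE][15-30 ALLOC][31-44 ALLOC][45-56 ALLOC][57-62 FREE]
Op 8: free(b) -> (freed b); heap: [0-14 FREE][15-30 ALLOC][31-44 ALLOC][45-62 FREE]
malloc(4): first-fit scan over [0-14 FREE][15-30 ALLOC][31-44 ALLOC][45-62 FREE] -> 0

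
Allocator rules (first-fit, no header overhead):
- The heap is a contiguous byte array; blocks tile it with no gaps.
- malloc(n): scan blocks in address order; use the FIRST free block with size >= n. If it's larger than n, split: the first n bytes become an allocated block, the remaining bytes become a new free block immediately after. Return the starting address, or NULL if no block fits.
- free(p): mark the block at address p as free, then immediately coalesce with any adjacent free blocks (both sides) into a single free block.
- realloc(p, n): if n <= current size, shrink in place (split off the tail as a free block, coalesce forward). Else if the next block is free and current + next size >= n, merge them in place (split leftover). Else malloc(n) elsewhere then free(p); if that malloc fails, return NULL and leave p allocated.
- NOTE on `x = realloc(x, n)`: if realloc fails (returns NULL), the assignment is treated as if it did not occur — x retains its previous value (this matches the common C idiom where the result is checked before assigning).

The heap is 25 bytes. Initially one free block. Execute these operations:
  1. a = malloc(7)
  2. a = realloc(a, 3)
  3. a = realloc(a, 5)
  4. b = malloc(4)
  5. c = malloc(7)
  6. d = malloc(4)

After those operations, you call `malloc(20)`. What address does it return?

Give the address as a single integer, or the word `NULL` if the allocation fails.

Answer: NULL

Derivation:
Op 1: a = malloc(7) -> a = 0; heap: [0-6 ALLOC][7-24 FREE]
Op 2: a = realloc(a, 3) -> a = 0; heap: [0-2 ALLOC][3-24 FREE]
Op 3: a = realloc(a, 5) -> a = 0; heap: [0-4 ALLOC][5-24 FREE]
Op 4: b = malloc(4) -> b = 5; heap: [0-4 ALLOC][5-8 ALLOC][9-24 FREE]
Op 5: c = malloc(7) -> c = 9; heap: [0-4 ALLOC][5-8 ALLOC][9-15 ALLOC][16-24 FREE]
Op 6: d = malloc(4) -> d = 16; heap: [0-4 ALLOC][5-8 ALLOC][9-15 ALLOC][16-19 ALLOC][20-24 FREE]
malloc(20): first-fit scan over [0-4 ALLOC][5-8 ALLOC][9-15 ALLOC][16-19 ALLOC][20-24 FREE] -> NULL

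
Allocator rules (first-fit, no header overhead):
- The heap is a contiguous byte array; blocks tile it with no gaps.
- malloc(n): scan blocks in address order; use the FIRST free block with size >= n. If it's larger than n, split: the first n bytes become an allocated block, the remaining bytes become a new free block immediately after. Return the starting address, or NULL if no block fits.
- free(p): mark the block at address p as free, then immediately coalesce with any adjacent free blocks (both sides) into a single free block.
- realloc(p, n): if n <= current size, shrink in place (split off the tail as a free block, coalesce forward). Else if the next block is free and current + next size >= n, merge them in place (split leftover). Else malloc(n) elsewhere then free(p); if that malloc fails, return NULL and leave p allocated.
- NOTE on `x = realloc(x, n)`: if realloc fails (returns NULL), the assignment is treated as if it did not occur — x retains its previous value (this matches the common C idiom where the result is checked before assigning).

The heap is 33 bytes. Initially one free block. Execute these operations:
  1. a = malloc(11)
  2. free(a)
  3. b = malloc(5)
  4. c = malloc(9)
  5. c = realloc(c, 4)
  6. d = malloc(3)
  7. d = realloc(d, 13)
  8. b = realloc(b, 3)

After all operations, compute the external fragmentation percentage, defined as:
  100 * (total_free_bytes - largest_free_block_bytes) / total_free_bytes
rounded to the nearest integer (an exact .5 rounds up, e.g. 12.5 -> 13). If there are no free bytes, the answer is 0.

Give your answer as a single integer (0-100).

Answer: 15

Derivation:
Op 1: a = malloc(11) -> a = 0; heap: [0-10 ALLOC][11-32 FREE]
Op 2: free(a) -> (freed a); heap: [0-32 FREE]
Op 3: b = malloc(5) -> b = 0; heap: [0-4 ALLOC][5-32 FREE]
Op 4: c = malloc(9) -> c = 5; heap: [0-4 ALLOC][5-13 ALLOC][14-32 FREE]
Op 5: c = realloc(c, 4) -> c = 5; heap: [0-4 ALLOC][5-8 ALLOC][9-32 FREE]
Op 6: d = malloc(3) -> d = 9; heap: [0-4 ALLOC][5-8 ALLOC][9-11 ALLOC][12-32 FREE]
Op 7: d = realloc(d, 13) -> d = 9; heap: [0-4 ALLOC][5-8 ALLOC][9-21 ALLOC][22-32 FREE]
Op 8: b = realloc(b, 3) -> b = 0; heap: [0-2 ALLOC][3-4 FREE][5-8 ALLOC][9-21 ALLOC][22-32 FREE]
Free blocks: [2 11] total_free=13 largest=11 -> 100*(13-11)/13 = 200/13 ≈ 15.385 -> rounds to 15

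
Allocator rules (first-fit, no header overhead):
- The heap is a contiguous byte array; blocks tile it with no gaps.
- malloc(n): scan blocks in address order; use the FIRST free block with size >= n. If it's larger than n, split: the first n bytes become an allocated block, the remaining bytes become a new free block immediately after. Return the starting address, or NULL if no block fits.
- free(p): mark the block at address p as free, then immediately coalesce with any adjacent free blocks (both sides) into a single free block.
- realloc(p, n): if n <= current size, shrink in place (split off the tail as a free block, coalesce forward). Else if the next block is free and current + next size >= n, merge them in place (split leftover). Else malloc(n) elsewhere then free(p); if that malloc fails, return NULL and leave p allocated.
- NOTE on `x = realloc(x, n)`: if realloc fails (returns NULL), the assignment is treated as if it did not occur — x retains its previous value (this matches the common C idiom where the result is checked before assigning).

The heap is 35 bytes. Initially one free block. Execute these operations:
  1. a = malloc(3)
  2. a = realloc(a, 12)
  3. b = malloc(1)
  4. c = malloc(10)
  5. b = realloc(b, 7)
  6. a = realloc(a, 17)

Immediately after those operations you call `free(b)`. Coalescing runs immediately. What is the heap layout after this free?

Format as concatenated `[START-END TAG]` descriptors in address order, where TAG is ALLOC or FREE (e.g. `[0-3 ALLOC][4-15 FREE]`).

Answer: [0-11 ALLOC][12-12 FREE][13-22 ALLOC][23-34 FREE]

Derivation:
Op 1: a = malloc(3) -> a = 0; heap: [0-2 ALLOC][3-34 FREE]
Op 2: a = realloc(a, 12) -> a = 0; heap: [0-11 ALLOC][12-34 FREE]
Op 3: b = malloc(1) -> b = 12; heap: [0-11 ALLOC][12-12 ALLOC][13-34 FREE]
Op 4: c = malloc(10) -> c = 13; heap: [0-11 ALLOC][12-12 ALLOC][13-22 ALLOC][23-34 FREE]
Op 5: b = realloc(b, 7) -> b = 23; heap: [0-11 ALLOC][12-12 FREE][13-22 ALLOC][23-29 ALLOC][30-34 FREE]
Op 6: a = realloc(a, 17) -> NULL (a unchanged); heap: [0-11 ALLOC][12-12 FREE][13-22 ALLOC][23-29 ALLOC][30-34 FREE]
free(b): b = 23 -> block [23-29 ALLOC]; mark free, coalesce with adjacent free neighbors -> [0-11 ALLOC][12-12 FREE][13-22 ALLOC][23-34 FREE]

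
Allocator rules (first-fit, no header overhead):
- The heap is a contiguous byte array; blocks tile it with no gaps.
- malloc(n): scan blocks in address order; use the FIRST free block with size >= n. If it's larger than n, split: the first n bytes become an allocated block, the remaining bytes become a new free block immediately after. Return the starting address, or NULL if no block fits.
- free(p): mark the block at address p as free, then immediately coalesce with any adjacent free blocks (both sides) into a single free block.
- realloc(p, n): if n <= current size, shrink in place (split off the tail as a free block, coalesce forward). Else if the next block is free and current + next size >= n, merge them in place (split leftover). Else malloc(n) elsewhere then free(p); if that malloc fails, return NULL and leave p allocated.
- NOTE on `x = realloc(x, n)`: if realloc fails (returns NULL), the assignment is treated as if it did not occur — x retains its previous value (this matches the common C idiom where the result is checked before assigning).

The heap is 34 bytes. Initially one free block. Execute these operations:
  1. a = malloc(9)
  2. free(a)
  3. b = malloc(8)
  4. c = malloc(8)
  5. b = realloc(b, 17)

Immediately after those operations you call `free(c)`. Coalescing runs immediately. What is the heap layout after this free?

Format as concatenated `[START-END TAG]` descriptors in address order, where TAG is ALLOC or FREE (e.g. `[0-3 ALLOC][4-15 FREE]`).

Answer: [0-15 FREE][16-32 ALLOC][33-33 FREE]

Derivation:
Op 1: a = malloc(9) -> a = 0; heap: [0-8 ALLOC][9-33 FREE]
Op 2: free(a) -> (freed a); heap: [0-33 FREE]
Op 3: b = malloc(8) -> b = 0; heap: [0-7 ALLOC][8-33 FREE]
Op 4: c = malloc(8) -> c = 8; heap: [0-7 ALLOC][8-15 ALLOC][16-33 FREE]
Op 5: b = realloc(b, 17) -> b = 16; heap: [0-7 FREE][8-15 ALLOC][16-32 ALLOC][33-33 FREE]
free(c): c = 8 -> block [8-15 ALLOC]; mark free, coalesce with adjacent free neighbors -> [0-15 FREE][16-32 ALLOC][33-33 FREE]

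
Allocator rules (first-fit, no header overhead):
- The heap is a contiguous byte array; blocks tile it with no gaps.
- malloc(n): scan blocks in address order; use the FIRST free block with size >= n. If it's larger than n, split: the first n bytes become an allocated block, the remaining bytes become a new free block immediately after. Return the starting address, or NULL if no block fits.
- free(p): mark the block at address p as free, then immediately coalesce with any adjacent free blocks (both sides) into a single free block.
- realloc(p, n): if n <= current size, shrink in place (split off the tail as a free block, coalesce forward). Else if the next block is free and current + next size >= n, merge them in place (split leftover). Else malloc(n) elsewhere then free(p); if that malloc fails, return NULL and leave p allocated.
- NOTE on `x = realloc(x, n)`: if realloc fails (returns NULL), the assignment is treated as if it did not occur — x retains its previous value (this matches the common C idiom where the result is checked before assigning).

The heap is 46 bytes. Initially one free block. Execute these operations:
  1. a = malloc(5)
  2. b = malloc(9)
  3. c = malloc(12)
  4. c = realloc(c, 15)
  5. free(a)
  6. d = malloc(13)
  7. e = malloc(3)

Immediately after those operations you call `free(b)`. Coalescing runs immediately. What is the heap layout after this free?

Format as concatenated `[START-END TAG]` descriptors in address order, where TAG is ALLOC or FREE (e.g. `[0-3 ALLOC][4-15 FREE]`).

Op 1: a = malloc(5) -> a = 0; heap: [0-4 ALLOC][5-45 FREE]
Op 2: b = malloc(9) -> b = 5; heap: [0-4 ALLOC][5-13 ALLOC][14-45 FREE]
Op 3: c = malloc(12) -> c = 14; heap: [0-4 ALLOC][5-13 ALLOC][14-25 ALLOC][26-45 FREE]
Op 4: c = realloc(c, 15) -> c = 14; heap: [0-4 ALLOC][5-13 ALLOC][14-28 ALLOC][29-45 FREE]
Op 5: free(a) -> (freed a); heap: [0-4 FREE][5-13 ALLOC][14-28 ALLOC][29-45 FREE]
Op 6: d = malloc(13) -> d = 29; heap: [0-4 FREE][5-13 ALLOC][14-28 ALLOC][29-41 ALLOC][42-45 FREE]
Op 7: e = malloc(3) -> e = 0; heap: [0-2 ALLOC][3-4 FREE][5-13 ALLOC][14-28 ALLOC][29-41 ALLOC][42-45 FREE]
free(b): b = 5 -> block [5-13 ALLOC]; mark free, coalesce with adjacent free neighbors -> [0-2 ALLOC][3-13 FREE][14-28 ALLOC][29-41 ALLOC][42-45 FREE]

Answer: [0-2 ALLOC][3-13 FREE][14-28 ALLOC][29-41 ALLOC][42-45 FREE]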